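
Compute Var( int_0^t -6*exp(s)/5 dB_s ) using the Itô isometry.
Var = 18*exp(2*t)/25 - 18/25

The Itô integral of a deterministic integrand f(s) has mean 0 because each increment f(s) * (B_{s+ds} - B_s) has mean 0. By the Itô isometry:
  Var( int_0^t f(s) dB_s ) = E[ (int_0^t f(s) dB_s)^2 ] = int_0^t f(s)^2 ds.
Here f(s) = -6*exp(s)/5, so f(s)^2 = 36*exp(2*s)/25. Integrate:
  int_0^t (36*exp(2*s)/25) ds = 18*exp(2*t)/25 - 18/25.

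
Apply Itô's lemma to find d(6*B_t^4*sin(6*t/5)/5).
d(6*B_t^4*sin(6*t/5)/5) = (36*B_t^2*(B_t^2*cos(6*t/5) + 5*sin(6*t/5))/25) dt + (24*B_t^3*sin(6*t/5)/5) dB_t

Itô's formula for f(t, x): d f(t, B_t) = (f_t + (1/2) f_xx) dt + f_x dB_t. Compute partials of f(t, x) = 6*x^4*sin(6*t/5)/5:
  f_t(t,x)  = 36*x^4*cos(6*t/5)/25
  f_x(t,x)  = 24*x^3*sin(6*t/5)/5
  f_xx(t,x) = 72*x^2*sin(6*t/5)/5
Assemble drift = f_t + (1/2) f_xx = 36*x^2*(x^2*cos(6*t/5) + 5*sin(6*t/5))/25 and diffusion = f_x = 24*x^3*sin(6*t/5)/5. Substituting x = B_t:
  d(6*B_t^4*sin(6*t/5)/5) = (36*B_t^2*(B_t^2*cos(6*t/5) + 5*sin(6*t/5))/25) dt + (24*B_t^3*sin(6*t/5)/5) dB_t.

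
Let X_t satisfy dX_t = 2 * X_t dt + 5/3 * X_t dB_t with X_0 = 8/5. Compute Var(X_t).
Var(X_t) = 64*(exp(25*t/9) - 1)*exp(4*t)/25

For GBM dX = mu X dt + sigma X dB with X_0 = x_0, apply Itô to Y = log X: dY = (mu - sigma^2/2) dt + sigma dB, so Y_t = log(x_0) + (mu - sigma^2/2) t + sigma B_t and hence X_t = x_0 * exp((mu - sigma^2/2) t + sigma B_t).
With mu = 2, sigma = 5/3, x_0 = 8/5, this gives:
  X_t = 8/5 * exp((11/18) * t + (5/3) * B_t).
Since sigma*B_t ~ Normal(0, sigma^2 t), E[exp(sigma*B_t)] = exp(sigma^2 t / 2); so E[X_t] = x_0 * exp((mu - sigma^2/2) t) * exp(sigma^2 t / 2) = x_0 * exp(mu t) = 8*exp(2*t)/5.
Var(X_t) = E[X_t^2] - (E[X_t])^2 = x_0^2 * exp(2 mu t) * (exp(sigma^2 t) - 1) = 64*(exp(25*t/9) - 1)*exp(4*t)/25.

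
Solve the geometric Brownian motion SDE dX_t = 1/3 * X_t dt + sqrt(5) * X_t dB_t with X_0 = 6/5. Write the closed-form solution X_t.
X_t = 6/5 * exp((-13/6) * t + (sqrt(5)) * B_t)

For GBM dX = mu X dt + sigma X dB with X_0 = x_0, apply Itô to Y = log X: dY = (mu - sigma^2/2) dt + sigma dB, so Y_t = log(x_0) + (mu - sigma^2/2) t + sigma B_t and hence X_t = x_0 * exp((mu - sigma^2/2) t + sigma B_t).
With mu = 1/3, sigma = sqrt(5), x_0 = 6/5, this gives:
  X_t = 6/5 * exp((-13/6) * t + (sqrt(5)) * B_t).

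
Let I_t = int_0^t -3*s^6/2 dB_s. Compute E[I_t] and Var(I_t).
E[I_t] = 0; Var(I_t) = 9*t^13/52

The Itô integral of a deterministic integrand f(s) has mean 0 because each increment f(s) * (B_{s+ds} - B_s) has mean 0. By the Itô isometry:
  Var( int_0^t f(s) dB_s ) = E[ (int_0^t f(s) dB_s)^2 ] = int_0^t f(s)^2 ds.
Here f(s) = -3*s^6/2, so f(s)^2 = 9*s^12/4. Integrate:
  int_0^t (9*s^12/4) ds = 9*t^13/52.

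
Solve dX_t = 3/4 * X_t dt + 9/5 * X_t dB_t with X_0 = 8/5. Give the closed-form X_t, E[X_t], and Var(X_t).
X_t = 8/5 * exp((-87/100) t + (9/5) B_t); E[X_t] = 8*exp(3*t/4)/5; Var(X_t) = 64*(exp(81*t/25) - 1)*exp(3*t/2)/25

For GBM dX = mu X dt + sigma X dB with X_0 = x_0, apply Itô to Y = log X: dY = (mu - sigma^2/2) dt + sigma dB, so Y_t = log(x_0) + (mu - sigma^2/2) t + sigma B_t and hence X_t = x_0 * exp((mu - sigma^2/2) t + sigma B_t).
With mu = 3/4, sigma = 9/5, x_0 = 8/5, this gives:
  X_t = 8/5 * exp((-87/100) * t + (9/5) * B_t).
Since sigma*B_t ~ Normal(0, sigma^2 t), E[exp(sigma*B_t)] = exp(sigma^2 t / 2); so E[X_t] = x_0 * exp((mu - sigma^2/2) t) * exp(sigma^2 t / 2) = x_0 * exp(mu t) = 8*exp(3*t/4)/5.
Var(X_t) = E[X_t^2] - (E[X_t])^2 = x_0^2 * exp(2 mu t) * (exp(sigma^2 t) - 1) = 64*(exp(81*t/25) - 1)*exp(3*t/2)/25.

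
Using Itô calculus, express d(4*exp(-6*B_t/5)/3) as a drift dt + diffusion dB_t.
d(4*exp(-6*B_t/5)/3) = (24*exp(-6*B_t/5)/25) dt + (-8*exp(-6*B_t/5)/5) dB_t

Itô's formula for f(B_t) gives d f(B_t) = f'(B_t) dB_t + (1/2) f''(B_t) dt. Compute derivatives of f(x) = 4*exp(-6*x/5)/3:
  f'(x)  = -8*exp(-6*x/5)/5
  f''(x) = 48*exp(-6*x/5)/25
Substitute x = B_t and multiply the f'' term by 1/2:
  drift     = (1/2) * (48*exp(-6*x/5)/25) evaluated at B_t = 24*exp(-6*B_t/5)/25
  diffusion = (-8*exp(-6*x/5)/5) evaluated at B_t = -8*exp(-6*B_t/5)/5
Therefore d(4*exp(-6*B_t/5)/3) = (24*exp(-6*B_t/5)/25) dt + (-8*exp(-6*B_t/5)/5) dB_t.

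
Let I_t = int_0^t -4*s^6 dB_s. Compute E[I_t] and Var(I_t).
E[I_t] = 0; Var(I_t) = 16*t^13/13

The Itô integral of a deterministic integrand f(s) has mean 0 because each increment f(s) * (B_{s+ds} - B_s) has mean 0. By the Itô isometry:
  Var( int_0^t f(s) dB_s ) = E[ (int_0^t f(s) dB_s)^2 ] = int_0^t f(s)^2 ds.
Here f(s) = -4*s^6, so f(s)^2 = 16*s^12. Integrate:
  int_0^t (16*s^12) ds = 16*t^13/13.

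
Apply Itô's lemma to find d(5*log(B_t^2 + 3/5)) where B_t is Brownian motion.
d(5*log(B_t^2 + 3/5)) = (25*(3 - 5*B_t^2)/(5*B_t^2 + 3)^2) dt + (50*B_t/(5*B_t^2 + 3)) dB_t

Itô's formula for f(B_t) gives d f(B_t) = f'(B_t) dB_t + (1/2) f''(B_t) dt. Compute derivatives of f(x) = 5*log(x^2 + 3/5):
  f'(x)  = 50*x/(5*x^2 + 3)
  f''(x) = 50*(3 - 5*x^2)/(5*x^2 + 3)^2
Substitute x = B_t and multiply the f'' term by 1/2:
  drift     = (1/2) * (50*(3 - 5*x^2)/(5*x^2 + 3)^2) evaluated at B_t = 25*(3 - 5*B_t^2)/(5*B_t^2 + 3)^2
  diffusion = (50*x/(5*x^2 + 3)) evaluated at B_t = 50*B_t/(5*B_t^2 + 3)
Therefore d(5*log(B_t^2 + 3/5)) = (25*(3 - 5*B_t^2)/(5*B_t^2 + 3)^2) dt + (50*B_t/(5*B_t^2 + 3)) dB_t.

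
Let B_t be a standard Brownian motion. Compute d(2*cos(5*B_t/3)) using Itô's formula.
d(2*cos(5*B_t/3)) = (-25*cos(5*B_t/3)/9) dt + (-10*sin(5*B_t/3)/3) dB_t

Itô's formula for f(B_t) gives d f(B_t) = f'(B_t) dB_t + (1/2) f''(B_t) dt. Compute derivatives of f(x) = 2*cos(5*x/3):
  f'(x)  = -10*sin(5*x/3)/3
  f''(x) = -50*cos(5*x/3)/9
Substitute x = B_t and multiply the f'' term by 1/2:
  drift     = (1/2) * (-50*cos(5*x/3)/9) evaluated at B_t = -25*cos(5*B_t/3)/9
  diffusion = (-10*sin(5*x/3)/3) evaluated at B_t = -10*sin(5*B_t/3)/3
Therefore d(2*cos(5*B_t/3)) = (-25*cos(5*B_t/3)/9) dt + (-10*sin(5*B_t/3)/3) dB_t.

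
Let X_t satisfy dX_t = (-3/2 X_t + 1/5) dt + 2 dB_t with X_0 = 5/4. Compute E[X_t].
E[X_t] = 2/15 + 67*exp(-3*t/2)/60

Taking expectations and using E[dB_t] = 0, the mean m(t) = E[X_t] satisfies the ODE m'(t) = a m(t) + b with m(0) = x_0. With a = -3/2, b = 1/5, x_0 = 5/4, the solution is
  m(t) = x_0 * exp(a t) + (b/a) * (exp(a t) - 1)
       = (5/4) * exp((-3/2) t) + ((1/5)/(-3/2)) * (exp((-3/2) t) - 1)
       = 2/15 + 67*exp(-3*t/2)/60.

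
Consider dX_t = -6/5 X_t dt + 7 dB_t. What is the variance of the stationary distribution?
lim Var(X_t) = 245/12

The OU SDE dX = -theta X dt + sigma dB admits the integrating factor exp(theta t): d(exp(theta t) X_t) = sigma exp(theta t) dB_t. Integrating from 0 to t gives X_t = x_0 * exp(-theta t) + sigma * int_0^t exp(-theta (t-s)) dB_s for any initial x_0. The Itô integral has variance (by the Itô isometry) sigma^2 * int_0^t exp(-2 theta (t - s)) ds = sigma^2 * (1 - exp(-2 theta t)) / (2 theta), independent of x_0.
With theta = 6/5, sigma = 7:
  Var(X_t) = (7)^2 * (1 - exp(-2*6/5 t)) / (2 * 6/5) = 245/12 - 245*exp(-12*t/5)/12.
As t -> infinity, exp(-2*6/5 t) -> 0, so the stationary variance is sigma^2 / (2 theta) = 245/12.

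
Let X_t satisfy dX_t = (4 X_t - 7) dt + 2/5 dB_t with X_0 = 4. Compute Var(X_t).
Var(X_t) = exp(8*t)/50 - 1/50

The variance V(t) = Var(X_t) satisfies V'(t) = 2 a V(t) + c^2 with V(0) = 0 (drift coefficient is linear in X, diffusion is constant). With a = 4, c = 2/5, the solution is
  V(t) = (c^2 / (2 a)) * (exp(2 a t) - 1)
       = ((2/5)^2 / (2*4)) * (exp(8 t) - 1)
       = exp(8*t)/50 - 1/50.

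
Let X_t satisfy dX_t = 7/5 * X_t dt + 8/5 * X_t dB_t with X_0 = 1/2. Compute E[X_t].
E[X_t] = exp(7*t/5)/2

For GBM dX = mu X dt + sigma X dB with X_0 = x_0, apply Itô to Y = log X: dY = (mu - sigma^2/2) dt + sigma dB, so Y_t = log(x_0) + (mu - sigma^2/2) t + sigma B_t and hence X_t = x_0 * exp((mu - sigma^2/2) t + sigma B_t).
With mu = 7/5, sigma = 8/5, x_0 = 1/2, this gives:
  X_t = 1/2 * exp((3/25) * t + (8/5) * B_t).
Since sigma*B_t ~ Normal(0, sigma^2 t), E[exp(sigma*B_t)] = exp(sigma^2 t / 2); so E[X_t] = x_0 * exp((mu - sigma^2/2) t) * exp(sigma^2 t / 2) = x_0 * exp(mu t) = exp(7*t/5)/2.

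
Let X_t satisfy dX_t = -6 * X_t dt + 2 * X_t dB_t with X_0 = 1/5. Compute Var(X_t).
Var(X_t) = (exp(4*t) - 1)*exp(-12*t)/25

For GBM dX = mu X dt + sigma X dB with X_0 = x_0, apply Itô to Y = log X: dY = (mu - sigma^2/2) dt + sigma dB, so Y_t = log(x_0) + (mu - sigma^2/2) t + sigma B_t and hence X_t = x_0 * exp((mu - sigma^2/2) t + sigma B_t).
With mu = -6, sigma = 2, x_0 = 1/5, this gives:
  X_t = 1/5 * exp((-8) * t + (2) * B_t).
Since sigma*B_t ~ Normal(0, sigma^2 t), E[exp(sigma*B_t)] = exp(sigma^2 t / 2); so E[X_t] = x_0 * exp((mu - sigma^2/2) t) * exp(sigma^2 t / 2) = x_0 * exp(mu t) = exp(-6*t)/5.
Var(X_t) = E[X_t^2] - (E[X_t])^2 = x_0^2 * exp(2 mu t) * (exp(sigma^2 t) - 1) = (exp(4*t) - 1)*exp(-12*t)/25.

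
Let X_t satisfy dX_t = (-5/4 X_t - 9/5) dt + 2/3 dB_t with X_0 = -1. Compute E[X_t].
E[X_t] = -36/25 + 11*exp(-5*t/4)/25

Taking expectations and using E[dB_t] = 0, the mean m(t) = E[X_t] satisfies the ODE m'(t) = a m(t) + b with m(0) = x_0. With a = -5/4, b = -9/5, x_0 = -1, the solution is
  m(t) = x_0 * exp(a t) + (b/a) * (exp(a t) - 1)
       = (-1) * exp((-5/4) t) + ((-9/5)/(-5/4)) * (exp((-5/4) t) - 1)
       = -36/25 + 11*exp(-5*t/4)/25.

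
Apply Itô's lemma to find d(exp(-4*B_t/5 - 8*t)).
d(exp(-4*B_t/5 - 8*t)) = (-192*exp(-4*B_t/5 - 8*t)/25) dt + (-4*exp(-4*B_t/5 - 8*t)/5) dB_t

Itô's formula for f(t, x): d f(t, B_t) = (f_t + (1/2) f_xx) dt + f_x dB_t. Compute partials of f(t, x) = exp(-8*t - 4*x/5):
  f_t(t,x)  = -8*exp(-8*t - 4*x/5)
  f_x(t,x)  = -4*exp(-8*t - 4*x/5)/5
  f_xx(t,x) = 16*exp(-8*t - 4*x/5)/25
Assemble drift = f_t + (1/2) f_xx = -192*exp(-8*t - 4*x/5)/25 and diffusion = f_x = -4*exp(-8*t - 4*x/5)/5. Substituting x = B_t:
  d(exp(-4*B_t/5 - 8*t)) = (-192*exp(-4*B_t/5 - 8*t)/25) dt + (-4*exp(-4*B_t/5 - 8*t)/5) dB_t.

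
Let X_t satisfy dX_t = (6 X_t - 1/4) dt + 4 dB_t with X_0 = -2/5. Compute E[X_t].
E[X_t] = 1/24 - 53*exp(6*t)/120

Taking expectations and using E[dB_t] = 0, the mean m(t) = E[X_t] satisfies the ODE m'(t) = a m(t) + b with m(0) = x_0. With a = 6, b = -1/4, x_0 = -2/5, the solution is
  m(t) = x_0 * exp(a t) + (b/a) * (exp(a t) - 1)
       = (-2/5) * exp(6 t) + ((-1/4)/6) * (exp(6 t) - 1)
       = 1/24 - 53*exp(6*t)/120.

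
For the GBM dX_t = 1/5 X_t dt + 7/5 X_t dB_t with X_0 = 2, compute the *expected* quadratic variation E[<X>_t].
E[<X>_t] = 196*exp(59*t/25)/59 - 196/59

<X>_t = int_0^t ((7/5) * X_s)^2 ds. Taking expectation inside the integral: E[<X>_t] = (7/5)^2 * int_0^t E[X_s^2] ds. For GBM, E[X_s^2] = x_0^2 * exp((2 mu + sigma^2) s). Integrating:
  E[<X>_t] = (7/5)^2 * 2^2 * (exp((2*(1/5) + (7/5)^2) t) - 1) / (2*(1/5) + (7/5)^2)
           = (7/5)^2 * 2^2 * (exp((59/25) t) - 1) / (59/25) = 196*exp(59*t/25)/59 - 196/59.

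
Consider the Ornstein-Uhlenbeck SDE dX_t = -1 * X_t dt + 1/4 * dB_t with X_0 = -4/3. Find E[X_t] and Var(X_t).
E[X_t] = -4*exp(-t)/3; Var(X_t) = 1/32 - exp(-2*t)/32

The OU SDE dX = -theta X dt + sigma dB admits the integrating factor exp(theta t): d(exp(theta t) X_t) = sigma exp(theta t) dB_t. Integrating from 0 to t:
  X_t = x_0 * exp(-theta t) + sigma * int_0^t exp(-theta (t-s)) dB_s.
The Itô integral has mean 0 and (by the Itô isometry) variance sigma^2 * int_0^t exp(-2 theta (t - s)) ds = sigma^2 * (1 - exp(-2 theta t)) / (2 theta).
With theta = 1, sigma = 1/4, x_0 = -4/3:
  E[X_t] = -4/3 * exp(-1 t) = -4*exp(-t)/3
  Var(X_t) = (1/4)^2 * (1 - exp(-2*1 t)) / (2 * 1) = 1/32 - exp(-2*t)/32.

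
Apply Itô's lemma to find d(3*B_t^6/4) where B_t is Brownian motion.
d(3*B_t^6/4) = (45*B_t^4/4) dt + (9*B_t^5/2) dB_t

Itô's formula for f(B_t) gives d f(B_t) = f'(B_t) dB_t + (1/2) f''(B_t) dt. Compute derivatives of f(x) = 3*x^6/4:
  f'(x)  = 9*x^5/2
  f''(x) = 45*x^4/2
Substitute x = B_t and multiply the f'' term by 1/2:
  drift     = (1/2) * (45*x^4/2) evaluated at B_t = 45*B_t^4/4
  diffusion = (9*x^5/2) evaluated at B_t = 9*B_t^5/2
Therefore d(3*B_t^6/4) = (45*B_t^4/4) dt + (9*B_t^5/2) dB_t.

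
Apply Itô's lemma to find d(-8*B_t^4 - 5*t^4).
d(-8*B_t^4 - 5*t^4) = (-48*B_t^2 - 20*t^3) dt + (-32*B_t^3) dB_t

Itô's formula for f(t, x): d f(t, B_t) = (f_t + (1/2) f_xx) dt + f_x dB_t. Compute partials of f(t, x) = -5*t^4 - 8*x^4:
  f_t(t,x)  = -20*t^3
  f_x(t,x)  = -32*x^3
  f_xx(t,x) = -96*x^2
Assemble drift = f_t + (1/2) f_xx = -20*t^3 - 48*x^2 and diffusion = f_x = -32*x^3. Substituting x = B_t:
  d(-8*B_t^4 - 5*t^4) = (-48*B_t^2 - 20*t^3) dt + (-32*B_t^3) dB_t.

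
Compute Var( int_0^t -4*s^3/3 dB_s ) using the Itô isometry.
Var = 16*t^7/63

The Itô integral of a deterministic integrand f(s) has mean 0 because each increment f(s) * (B_{s+ds} - B_s) has mean 0. By the Itô isometry:
  Var( int_0^t f(s) dB_s ) = E[ (int_0^t f(s) dB_s)^2 ] = int_0^t f(s)^2 ds.
Here f(s) = -4*s^3/3, so f(s)^2 = 16*s^6/9. Integrate:
  int_0^t (16*s^6/9) ds = 16*t^7/63.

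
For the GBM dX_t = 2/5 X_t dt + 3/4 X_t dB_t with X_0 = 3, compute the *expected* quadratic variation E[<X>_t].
E[<X>_t] = 405*exp(109*t/80)/109 - 405/109

<X>_t = int_0^t ((3/4) * X_s)^2 ds. Taking expectation inside the integral: E[<X>_t] = (3/4)^2 * int_0^t E[X_s^2] ds. For GBM, E[X_s^2] = x_0^2 * exp((2 mu + sigma^2) s). Integrating:
  E[<X>_t] = (3/4)^2 * 3^2 * (exp((2*(2/5) + (3/4)^2) t) - 1) / (2*(2/5) + (3/4)^2)
           = (3/4)^2 * 3^2 * (exp((109/80) t) - 1) / (109/80) = 405*exp(109*t/80)/109 - 405/109.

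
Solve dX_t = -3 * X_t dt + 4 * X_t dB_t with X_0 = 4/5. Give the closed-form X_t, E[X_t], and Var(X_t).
X_t = 4/5 * exp((-11) t + (4) B_t); E[X_t] = 4*exp(-3*t)/5; Var(X_t) = (16*exp(16*t) - 16)*exp(-6*t)/25

For GBM dX = mu X dt + sigma X dB with X_0 = x_0, apply Itô to Y = log X: dY = (mu - sigma^2/2) dt + sigma dB, so Y_t = log(x_0) + (mu - sigma^2/2) t + sigma B_t and hence X_t = x_0 * exp((mu - sigma^2/2) t + sigma B_t).
With mu = -3, sigma = 4, x_0 = 4/5, this gives:
  X_t = 4/5 * exp((-11) * t + (4) * B_t).
Since sigma*B_t ~ Normal(0, sigma^2 t), E[exp(sigma*B_t)] = exp(sigma^2 t / 2); so E[X_t] = x_0 * exp((mu - sigma^2/2) t) * exp(sigma^2 t / 2) = x_0 * exp(mu t) = 4*exp(-3*t)/5.
Var(X_t) = E[X_t^2] - (E[X_t])^2 = x_0^2 * exp(2 mu t) * (exp(sigma^2 t) - 1) = (16*exp(16*t) - 16)*exp(-6*t)/25.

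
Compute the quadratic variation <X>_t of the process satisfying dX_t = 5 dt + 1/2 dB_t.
<X>_t = t/4

For an Itô process dX_t = a(t) dt + b(t) dB_t, the quadratic variation is <X>_t = int_0^t b(s)^2 ds (the drift term does not contribute). Here b(s) = 1/2, so
  b(s)^2 = 1/4.
Integrating from 0 to t:
  <X>_t = int_0^t (1/4) ds = t/4.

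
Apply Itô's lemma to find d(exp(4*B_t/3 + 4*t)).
d(exp(4*B_t/3 + 4*t)) = (44*exp(4*B_t/3 + 4*t)/9) dt + (4*exp(4*B_t/3 + 4*t)/3) dB_t

Itô's formula for f(t, x): d f(t, B_t) = (f_t + (1/2) f_xx) dt + f_x dB_t. Compute partials of f(t, x) = exp(4*t + 4*x/3):
  f_t(t,x)  = 4*exp(4*t + 4*x/3)
  f_x(t,x)  = 4*exp(4*t + 4*x/3)/3
  f_xx(t,x) = 16*exp(4*t + 4*x/3)/9
Assemble drift = f_t + (1/2) f_xx = 44*exp(4*t + 4*x/3)/9 and diffusion = f_x = 4*exp(4*t + 4*x/3)/3. Substituting x = B_t:
  d(exp(4*B_t/3 + 4*t)) = (44*exp(4*B_t/3 + 4*t)/9) dt + (4*exp(4*B_t/3 + 4*t)/3) dB_t.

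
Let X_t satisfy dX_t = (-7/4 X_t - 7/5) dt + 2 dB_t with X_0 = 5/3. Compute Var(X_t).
Var(X_t) = 8/7 - 8*exp(-7*t/2)/7

The variance V(t) = Var(X_t) satisfies V'(t) = 2 a V(t) + c^2 with V(0) = 0 (drift coefficient is linear in X, diffusion is constant). With a = -7/4, c = 2, the solution is
  V(t) = (c^2 / (2 a)) * (exp(2 a t) - 1)
       = (2^2 / (2*(-7/4))) * (exp((-7/2) t) - 1)
       = 8/7 - 8*exp(-7*t/2)/7.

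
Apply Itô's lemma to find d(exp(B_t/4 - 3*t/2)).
d(exp(B_t/4 - 3*t/2)) = (-47*exp(B_t/4 - 3*t/2)/32) dt + (exp(B_t/4 - 3*t/2)/4) dB_t

Itô's formula for f(t, x): d f(t, B_t) = (f_t + (1/2) f_xx) dt + f_x dB_t. Compute partials of f(t, x) = exp(-3*t/2 + x/4):
  f_t(t,x)  = -3*exp(-3*t/2 + x/4)/2
  f_x(t,x)  = exp(-3*t/2 + x/4)/4
  f_xx(t,x) = exp(-3*t/2 + x/4)/16
Assemble drift = f_t + (1/2) f_xx = -47*exp(-3*t/2 + x/4)/32 and diffusion = f_x = exp(-3*t/2 + x/4)/4. Substituting x = B_t:
  d(exp(B_t/4 - 3*t/2)) = (-47*exp(B_t/4 - 3*t/2)/32) dt + (exp(B_t/4 - 3*t/2)/4) dB_t.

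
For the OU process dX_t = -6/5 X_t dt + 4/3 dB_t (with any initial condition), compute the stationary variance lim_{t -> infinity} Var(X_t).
lim Var(X_t) = 20/27

The OU SDE dX = -theta X dt + sigma dB admits the integrating factor exp(theta t): d(exp(theta t) X_t) = sigma exp(theta t) dB_t. Integrating from 0 to t gives X_t = x_0 * exp(-theta t) + sigma * int_0^t exp(-theta (t-s)) dB_s for any initial x_0. The Itô integral has variance (by the Itô isometry) sigma^2 * int_0^t exp(-2 theta (t - s)) ds = sigma^2 * (1 - exp(-2 theta t)) / (2 theta), independent of x_0.
With theta = 6/5, sigma = 4/3:
  Var(X_t) = (4/3)^2 * (1 - exp(-2*6/5 t)) / (2 * 6/5) = 20/27 - 20*exp(-12*t/5)/27.
As t -> infinity, exp(-2*6/5 t) -> 0, so the stationary variance is sigma^2 / (2 theta) = 20/27.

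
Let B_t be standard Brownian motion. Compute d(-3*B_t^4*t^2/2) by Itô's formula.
d(-3*B_t^4*t^2/2) = (3*B_t^2*t*(-B_t^2 - 3*t)) dt + (-6*B_t^3*t^2) dB_t

Itô's formula for f(t, x): d f(t, B_t) = (f_t + (1/2) f_xx) dt + f_x dB_t. Compute partials of f(t, x) = -3*t^2*x^4/2:
  f_t(t,x)  = -3*t*x^4
  f_x(t,x)  = -6*t^2*x^3
  f_xx(t,x) = -18*t^2*x^2
Assemble drift = f_t + (1/2) f_xx = 3*t*x^2*(-3*t - x^2) and diffusion = f_x = -6*t^2*x^3. Substituting x = B_t:
  d(-3*B_t^4*t^2/2) = (3*B_t^2*t*(-B_t^2 - 3*t)) dt + (-6*B_t^3*t^2) dB_t.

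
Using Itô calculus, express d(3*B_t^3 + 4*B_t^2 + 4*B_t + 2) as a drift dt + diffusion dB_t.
d(3*B_t^3 + 4*B_t^2 + 4*B_t + 2) = (9*B_t + 4) dt + (9*B_t^2 + 8*B_t + 4) dB_t

Itô's formula for f(B_t) gives d f(B_t) = f'(B_t) dB_t + (1/2) f''(B_t) dt. Compute derivatives of f(x) = 3*x^3 + 4*x^2 + 4*x + 2:
  f'(x)  = 9*x^2 + 8*x + 4
  f''(x) = 18*x + 8
Substitute x = B_t and multiply the f'' term by 1/2:
  drift     = (1/2) * (18*x + 8) evaluated at B_t = 9*B_t + 4
  diffusion = (9*x^2 + 8*x + 4) evaluated at B_t = 9*B_t^2 + 8*B_t + 4
Therefore d(3*B_t^3 + 4*B_t^2 + 4*B_t + 2) = (9*B_t + 4) dt + (9*B_t^2 + 8*B_t + 4) dB_t.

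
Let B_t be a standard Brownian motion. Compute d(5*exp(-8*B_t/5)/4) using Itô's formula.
d(5*exp(-8*B_t/5)/4) = (8*exp(-8*B_t/5)/5) dt + (-2*exp(-8*B_t/5)) dB_t

Itô's formula for f(B_t) gives d f(B_t) = f'(B_t) dB_t + (1/2) f''(B_t) dt. Compute derivatives of f(x) = 5*exp(-8*x/5)/4:
  f'(x)  = -2*exp(-8*x/5)
  f''(x) = 16*exp(-8*x/5)/5
Substitute x = B_t and multiply the f'' term by 1/2:
  drift     = (1/2) * (16*exp(-8*x/5)/5) evaluated at B_t = 8*exp(-8*B_t/5)/5
  diffusion = (-2*exp(-8*x/5)) evaluated at B_t = -2*exp(-8*B_t/5)
Therefore d(5*exp(-8*B_t/5)/4) = (8*exp(-8*B_t/5)/5) dt + (-2*exp(-8*B_t/5)) dB_t.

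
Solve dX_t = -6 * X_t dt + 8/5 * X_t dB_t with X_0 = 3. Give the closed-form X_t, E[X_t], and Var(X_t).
X_t = 3 * exp((-182/25) t + (8/5) B_t); E[X_t] = 3*exp(-6*t); Var(X_t) = (9*exp(64*t/25) - 9)*exp(-12*t)

For GBM dX = mu X dt + sigma X dB with X_0 = x_0, apply Itô to Y = log X: dY = (mu - sigma^2/2) dt + sigma dB, so Y_t = log(x_0) + (mu - sigma^2/2) t + sigma B_t and hence X_t = x_0 * exp((mu - sigma^2/2) t + sigma B_t).
With mu = -6, sigma = 8/5, x_0 = 3, this gives:
  X_t = 3 * exp((-182/25) * t + (8/5) * B_t).
Since sigma*B_t ~ Normal(0, sigma^2 t), E[exp(sigma*B_t)] = exp(sigma^2 t / 2); so E[X_t] = x_0 * exp((mu - sigma^2/2) t) * exp(sigma^2 t / 2) = x_0 * exp(mu t) = 3*exp(-6*t).
Var(X_t) = E[X_t^2] - (E[X_t])^2 = x_0^2 * exp(2 mu t) * (exp(sigma^2 t) - 1) = (9*exp(64*t/25) - 9)*exp(-12*t).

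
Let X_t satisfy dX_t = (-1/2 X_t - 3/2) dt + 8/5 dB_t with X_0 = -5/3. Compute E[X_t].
E[X_t] = -3 + 4*exp(-t/2)/3

Taking expectations and using E[dB_t] = 0, the mean m(t) = E[X_t] satisfies the ODE m'(t) = a m(t) + b with m(0) = x_0. With a = -1/2, b = -3/2, x_0 = -5/3, the solution is
  m(t) = x_0 * exp(a t) + (b/a) * (exp(a t) - 1)
       = (-5/3) * exp((-1/2) t) + ((-3/2)/(-1/2)) * (exp((-1/2) t) - 1)
       = -3 + 4*exp(-t/2)/3.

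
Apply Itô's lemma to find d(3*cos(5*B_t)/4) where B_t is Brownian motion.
d(3*cos(5*B_t)/4) = (-75*cos(5*B_t)/8) dt + (-15*sin(5*B_t)/4) dB_t

Itô's formula for f(B_t) gives d f(B_t) = f'(B_t) dB_t + (1/2) f''(B_t) dt. Compute derivatives of f(x) = 3*cos(5*x)/4:
  f'(x)  = -15*sin(5*x)/4
  f''(x) = -75*cos(5*x)/4
Substitute x = B_t and multiply the f'' term by 1/2:
  drift     = (1/2) * (-75*cos(5*x)/4) evaluated at B_t = -75*cos(5*B_t)/8
  diffusion = (-15*sin(5*x)/4) evaluated at B_t = -15*sin(5*B_t)/4
Therefore d(3*cos(5*B_t)/4) = (-75*cos(5*B_t)/8) dt + (-15*sin(5*B_t)/4) dB_t.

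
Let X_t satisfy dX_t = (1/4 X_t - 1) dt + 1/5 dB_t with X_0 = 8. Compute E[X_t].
E[X_t] = 4*exp(t/4) + 4

Taking expectations and using E[dB_t] = 0, the mean m(t) = E[X_t] satisfies the ODE m'(t) = a m(t) + b with m(0) = x_0. With a = 1/4, b = -1, x_0 = 8, the solution is
  m(t) = x_0 * exp(a t) + (b/a) * (exp(a t) - 1)
       = 8 * exp((1/4) t) + ((-1)/(1/4)) * (exp((1/4) t) - 1)
       = 4*exp(t/4) + 4.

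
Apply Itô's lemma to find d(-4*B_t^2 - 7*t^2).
d(-4*B_t^2 - 7*t^2) = (-14*t - 4) dt + (-8*B_t) dB_t

Itô's formula for f(t, x): d f(t, B_t) = (f_t + (1/2) f_xx) dt + f_x dB_t. Compute partials of f(t, x) = -7*t^2 - 4*x^2:
  f_t(t,x)  = -14*t
  f_x(t,x)  = -8*x
  f_xx(t,x) = -8
Assemble drift = f_t + (1/2) f_xx = -14*t - 4 and diffusion = f_x = -8*x. Substituting x = B_t:
  d(-4*B_t^2 - 7*t^2) = (-14*t - 4) dt + (-8*B_t) dB_t.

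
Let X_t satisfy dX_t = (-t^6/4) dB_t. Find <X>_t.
<X>_t = t^13/208

For an Itô process dX_t = a(t) dt + b(t) dB_t, the quadratic variation is <X>_t = int_0^t b(s)^2 ds (the drift term does not contribute). Here b(s) = -s^6/4, so
  b(s)^2 = s^12/16.
Integrating from 0 to t:
  <X>_t = int_0^t (s^12/16) ds = t^13/208.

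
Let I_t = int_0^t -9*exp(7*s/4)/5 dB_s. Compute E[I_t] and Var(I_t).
E[I_t] = 0; Var(I_t) = 162*exp(7*t/2)/175 - 162/175

The Itô integral of a deterministic integrand f(s) has mean 0 because each increment f(s) * (B_{s+ds} - B_s) has mean 0. By the Itô isometry:
  Var( int_0^t f(s) dB_s ) = E[ (int_0^t f(s) dB_s)^2 ] = int_0^t f(s)^2 ds.
Here f(s) = -9*exp(7*s/4)/5, so f(s)^2 = 81*exp(7*s/2)/25. Integrate:
  int_0^t (81*exp(7*s/2)/25) ds = 162*exp(7*t/2)/175 - 162/175.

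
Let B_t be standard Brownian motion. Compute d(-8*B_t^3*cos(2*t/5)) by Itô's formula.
d(-8*B_t^3*cos(2*t/5)) = (16*B_t^3*sin(2*t/5)/5 - 24*B_t*cos(2*t/5)) dt + (-24*B_t^2*cos(2*t/5)) dB_t

Itô's formula for f(t, x): d f(t, B_t) = (f_t + (1/2) f_xx) dt + f_x dB_t. Compute partials of f(t, x) = -8*x^3*cos(2*t/5):
  f_t(t,x)  = 16*x^3*sin(2*t/5)/5
  f_x(t,x)  = -24*x^2*cos(2*t/5)
  f_xx(t,x) = -48*x*cos(2*t/5)
Assemble drift = f_t + (1/2) f_xx = 16*x^3*sin(2*t/5)/5 - 24*x*cos(2*t/5) and diffusion = f_x = -24*x^2*cos(2*t/5). Substituting x = B_t:
  d(-8*B_t^3*cos(2*t/5)) = (16*B_t^3*sin(2*t/5)/5 - 24*B_t*cos(2*t/5)) dt + (-24*B_t^2*cos(2*t/5)) dB_t.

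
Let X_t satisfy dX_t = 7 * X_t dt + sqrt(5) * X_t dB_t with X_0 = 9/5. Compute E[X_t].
E[X_t] = 9*exp(7*t)/5

For GBM dX = mu X dt + sigma X dB with X_0 = x_0, apply Itô to Y = log X: dY = (mu - sigma^2/2) dt + sigma dB, so Y_t = log(x_0) + (mu - sigma^2/2) t + sigma B_t and hence X_t = x_0 * exp((mu - sigma^2/2) t + sigma B_t).
With mu = 7, sigma = sqrt(5), x_0 = 9/5, this gives:
  X_t = 9/5 * exp((9/2) * t + (sqrt(5)) * B_t).
Since sigma*B_t ~ Normal(0, sigma^2 t), E[exp(sigma*B_t)] = exp(sigma^2 t / 2); so E[X_t] = x_0 * exp((mu - sigma^2/2) t) * exp(sigma^2 t / 2) = x_0 * exp(mu t) = 9*exp(7*t)/5.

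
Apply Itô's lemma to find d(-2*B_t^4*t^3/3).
d(-2*B_t^4*t^3/3) = (2*B_t^2*t^2*(-B_t^2 - 2*t)) dt + (-8*B_t^3*t^3/3) dB_t

Itô's formula for f(t, x): d f(t, B_t) = (f_t + (1/2) f_xx) dt + f_x dB_t. Compute partials of f(t, x) = -2*t^3*x^4/3:
  f_t(t,x)  = -2*t^2*x^4
  f_x(t,x)  = -8*t^3*x^3/3
  f_xx(t,x) = -8*t^3*x^2
Assemble drift = f_t + (1/2) f_xx = 2*t^2*x^2*(-2*t - x^2) and diffusion = f_x = -8*t^3*x^3/3. Substituting x = B_t:
  d(-2*B_t^4*t^3/3) = (2*B_t^2*t^2*(-B_t^2 - 2*t)) dt + (-8*B_t^3*t^3/3) dB_t.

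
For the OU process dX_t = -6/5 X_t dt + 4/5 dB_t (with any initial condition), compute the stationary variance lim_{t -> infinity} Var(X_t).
lim Var(X_t) = 4/15

The OU SDE dX = -theta X dt + sigma dB admits the integrating factor exp(theta t): d(exp(theta t) X_t) = sigma exp(theta t) dB_t. Integrating from 0 to t gives X_t = x_0 * exp(-theta t) + sigma * int_0^t exp(-theta (t-s)) dB_s for any initial x_0. The Itô integral has variance (by the Itô isometry) sigma^2 * int_0^t exp(-2 theta (t - s)) ds = sigma^2 * (1 - exp(-2 theta t)) / (2 theta), independent of x_0.
With theta = 6/5, sigma = 4/5:
  Var(X_t) = (4/5)^2 * (1 - exp(-2*6/5 t)) / (2 * 6/5) = 4/15 - 4*exp(-12*t/5)/15.
As t -> infinity, exp(-2*6/5 t) -> 0, so the stationary variance is sigma^2 / (2 theta) = 4/15.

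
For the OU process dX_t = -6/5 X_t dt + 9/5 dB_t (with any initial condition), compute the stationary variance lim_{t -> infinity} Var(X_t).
lim Var(X_t) = 27/20

The OU SDE dX = -theta X dt + sigma dB admits the integrating factor exp(theta t): d(exp(theta t) X_t) = sigma exp(theta t) dB_t. Integrating from 0 to t gives X_t = x_0 * exp(-theta t) + sigma * int_0^t exp(-theta (t-s)) dB_s for any initial x_0. The Itô integral has variance (by the Itô isometry) sigma^2 * int_0^t exp(-2 theta (t - s)) ds = sigma^2 * (1 - exp(-2 theta t)) / (2 theta), independent of x_0.
With theta = 6/5, sigma = 9/5:
  Var(X_t) = (9/5)^2 * (1 - exp(-2*6/5 t)) / (2 * 6/5) = 27/20 - 27*exp(-12*t/5)/20.
As t -> infinity, exp(-2*6/5 t) -> 0, so the stationary variance is sigma^2 / (2 theta) = 27/20.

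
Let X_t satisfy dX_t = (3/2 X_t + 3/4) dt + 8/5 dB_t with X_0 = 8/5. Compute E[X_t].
E[X_t] = 21*exp(3*t/2)/10 - 1/2

Taking expectations and using E[dB_t] = 0, the mean m(t) = E[X_t] satisfies the ODE m'(t) = a m(t) + b with m(0) = x_0. With a = 3/2, b = 3/4, x_0 = 8/5, the solution is
  m(t) = x_0 * exp(a t) + (b/a) * (exp(a t) - 1)
       = (8/5) * exp((3/2) t) + ((3/4)/(3/2)) * (exp((3/2) t) - 1)
       = 21*exp(3*t/2)/10 - 1/2.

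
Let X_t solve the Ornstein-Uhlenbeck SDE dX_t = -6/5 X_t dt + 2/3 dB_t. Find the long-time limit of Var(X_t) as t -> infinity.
lim Var(X_t) = 5/27

The OU SDE dX = -theta X dt + sigma dB admits the integrating factor exp(theta t): d(exp(theta t) X_t) = sigma exp(theta t) dB_t. Integrating from 0 to t gives X_t = x_0 * exp(-theta t) + sigma * int_0^t exp(-theta (t-s)) dB_s for any initial x_0. The Itô integral has variance (by the Itô isometry) sigma^2 * int_0^t exp(-2 theta (t - s)) ds = sigma^2 * (1 - exp(-2 theta t)) / (2 theta), independent of x_0.
With theta = 6/5, sigma = 2/3:
  Var(X_t) = (2/3)^2 * (1 - exp(-2*6/5 t)) / (2 * 6/5) = 5/27 - 5*exp(-12*t/5)/27.
As t -> infinity, exp(-2*6/5 t) -> 0, so the stationary variance is sigma^2 / (2 theta) = 5/27.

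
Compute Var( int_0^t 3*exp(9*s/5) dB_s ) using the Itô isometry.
Var = 5*exp(18*t/5)/2 - 5/2

The Itô integral of a deterministic integrand f(s) has mean 0 because each increment f(s) * (B_{s+ds} - B_s) has mean 0. By the Itô isometry:
  Var( int_0^t f(s) dB_s ) = E[ (int_0^t f(s) dB_s)^2 ] = int_0^t f(s)^2 ds.
Here f(s) = 3*exp(9*s/5), so f(s)^2 = 9*exp(18*s/5). Integrate:
  int_0^t (9*exp(18*s/5)) ds = 5*exp(18*t/5)/2 - 5/2.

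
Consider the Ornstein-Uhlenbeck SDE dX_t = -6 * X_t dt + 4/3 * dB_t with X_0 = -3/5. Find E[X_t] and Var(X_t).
E[X_t] = -3*exp(-6*t)/5; Var(X_t) = 4/27 - 4*exp(-12*t)/27

The OU SDE dX = -theta X dt + sigma dB admits the integrating factor exp(theta t): d(exp(theta t) X_t) = sigma exp(theta t) dB_t. Integrating from 0 to t:
  X_t = x_0 * exp(-theta t) + sigma * int_0^t exp(-theta (t-s)) dB_s.
The Itô integral has mean 0 and (by the Itô isometry) variance sigma^2 * int_0^t exp(-2 theta (t - s)) ds = sigma^2 * (1 - exp(-2 theta t)) / (2 theta).
With theta = 6, sigma = 4/3, x_0 = -3/5:
  E[X_t] = -3/5 * exp(-6 t) = -3*exp(-6*t)/5
  Var(X_t) = (4/3)^2 * (1 - exp(-2*6 t)) / (2 * 6) = 4/27 - 4*exp(-12*t)/27.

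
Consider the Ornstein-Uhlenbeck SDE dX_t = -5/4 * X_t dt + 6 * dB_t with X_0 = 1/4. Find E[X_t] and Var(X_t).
E[X_t] = exp(-5*t/4)/4; Var(X_t) = 72/5 - 72*exp(-5*t/2)/5

The OU SDE dX = -theta X dt + sigma dB admits the integrating factor exp(theta t): d(exp(theta t) X_t) = sigma exp(theta t) dB_t. Integrating from 0 to t:
  X_t = x_0 * exp(-theta t) + sigma * int_0^t exp(-theta (t-s)) dB_s.
The Itô integral has mean 0 and (by the Itô isometry) variance sigma^2 * int_0^t exp(-2 theta (t - s)) ds = sigma^2 * (1 - exp(-2 theta t)) / (2 theta).
With theta = 5/4, sigma = 6, x_0 = 1/4:
  E[X_t] = 1/4 * exp(-5/4 t) = exp(-5*t/4)/4
  Var(X_t) = (6)^2 * (1 - exp(-2*5/4 t)) / (2 * 5/4) = 72/5 - 72*exp(-5*t/2)/5.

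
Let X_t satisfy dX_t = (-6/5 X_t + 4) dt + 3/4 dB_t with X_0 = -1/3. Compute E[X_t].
E[X_t] = 10/3 - 11*exp(-6*t/5)/3

Taking expectations and using E[dB_t] = 0, the mean m(t) = E[X_t] satisfies the ODE m'(t) = a m(t) + b with m(0) = x_0. With a = -6/5, b = 4, x_0 = -1/3, the solution is
  m(t) = x_0 * exp(a t) + (b/a) * (exp(a t) - 1)
       = (-1/3) * exp((-6/5) t) + (4/(-6/5)) * (exp((-6/5) t) - 1)
       = 10/3 - 11*exp(-6*t/5)/3.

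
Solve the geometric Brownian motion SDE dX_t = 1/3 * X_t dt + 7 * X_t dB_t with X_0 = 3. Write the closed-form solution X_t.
X_t = 3 * exp((-145/6) * t + (7) * B_t)

For GBM dX = mu X dt + sigma X dB with X_0 = x_0, apply Itô to Y = log X: dY = (mu - sigma^2/2) dt + sigma dB, so Y_t = log(x_0) + (mu - sigma^2/2) t + sigma B_t and hence X_t = x_0 * exp((mu - sigma^2/2) t + sigma B_t).
With mu = 1/3, sigma = 7, x_0 = 3, this gives:
  X_t = 3 * exp((-145/6) * t + (7) * B_t).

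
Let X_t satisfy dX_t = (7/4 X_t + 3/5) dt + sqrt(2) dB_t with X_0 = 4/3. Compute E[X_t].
E[X_t] = 176*exp(7*t/4)/105 - 12/35

Taking expectations and using E[dB_t] = 0, the mean m(t) = E[X_t] satisfies the ODE m'(t) = a m(t) + b with m(0) = x_0. With a = 7/4, b = 3/5, x_0 = 4/3, the solution is
  m(t) = x_0 * exp(a t) + (b/a) * (exp(a t) - 1)
       = (4/3) * exp((7/4) t) + ((3/5)/(7/4)) * (exp((7/4) t) - 1)
       = 176*exp(7*t/4)/105 - 12/35.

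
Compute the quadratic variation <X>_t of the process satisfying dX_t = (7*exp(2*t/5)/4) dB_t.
<X>_t = 245*exp(4*t/5)/64 - 245/64

For an Itô process dX_t = a(t) dt + b(t) dB_t, the quadratic variation is <X>_t = int_0^t b(s)^2 ds (the drift term does not contribute). Here b(s) = 7*exp(2*s/5)/4, so
  b(s)^2 = 49*exp(4*s/5)/16.
Integrating from 0 to t:
  <X>_t = int_0^t (49*exp(4*s/5)/16) ds = 245*exp(4*t/5)/64 - 245/64.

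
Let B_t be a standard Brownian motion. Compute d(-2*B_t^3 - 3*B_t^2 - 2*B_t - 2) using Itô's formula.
d(-2*B_t^3 - 3*B_t^2 - 2*B_t - 2) = (-6*B_t - 3) dt + (-6*B_t^2 - 6*B_t - 2) dB_t

Itô's formula for f(B_t) gives d f(B_t) = f'(B_t) dB_t + (1/2) f''(B_t) dt. Compute derivatives of f(x) = -2*x^3 - 3*x^2 - 2*x - 2:
  f'(x)  = -6*x^2 - 6*x - 2
  f''(x) = -12*x - 6
Substitute x = B_t and multiply the f'' term by 1/2:
  drift     = (1/2) * (-12*x - 6) evaluated at B_t = -6*B_t - 3
  diffusion = (-6*x^2 - 6*x - 2) evaluated at B_t = -6*B_t^2 - 6*B_t - 2
Therefore d(-2*B_t^3 - 3*B_t^2 - 2*B_t - 2) = (-6*B_t - 3) dt + (-6*B_t^2 - 6*B_t - 2) dB_t.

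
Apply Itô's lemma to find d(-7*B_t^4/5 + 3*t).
d(-7*B_t^4/5 + 3*t) = (3 - 42*B_t^2/5) dt + (-28*B_t^3/5) dB_t

Itô's formula for f(t, x): d f(t, B_t) = (f_t + (1/2) f_xx) dt + f_x dB_t. Compute partials of f(t, x) = 3*t - 7*x^4/5:
  f_t(t,x)  = 3
  f_x(t,x)  = -28*x^3/5
  f_xx(t,x) = -84*x^2/5
Assemble drift = f_t + (1/2) f_xx = 3 - 42*x^2/5 and diffusion = f_x = -28*x^3/5. Substituting x = B_t:
  d(-7*B_t^4/5 + 3*t) = (3 - 42*B_t^2/5) dt + (-28*B_t^3/5) dB_t.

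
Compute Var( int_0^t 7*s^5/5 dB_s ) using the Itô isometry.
Var = 49*t^11/275

The Itô integral of a deterministic integrand f(s) has mean 0 because each increment f(s) * (B_{s+ds} - B_s) has mean 0. By the Itô isometry:
  Var( int_0^t f(s) dB_s ) = E[ (int_0^t f(s) dB_s)^2 ] = int_0^t f(s)^2 ds.
Here f(s) = 7*s^5/5, so f(s)^2 = 49*s^10/25. Integrate:
  int_0^t (49*s^10/25) ds = 49*t^11/275.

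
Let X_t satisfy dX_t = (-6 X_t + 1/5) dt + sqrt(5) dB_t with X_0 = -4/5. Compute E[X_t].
E[X_t] = 1/30 - 5*exp(-6*t)/6

Taking expectations and using E[dB_t] = 0, the mean m(t) = E[X_t] satisfies the ODE m'(t) = a m(t) + b with m(0) = x_0. With a = -6, b = 1/5, x_0 = -4/5, the solution is
  m(t) = x_0 * exp(a t) + (b/a) * (exp(a t) - 1)
       = (-4/5) * exp((-6) t) + ((1/5)/(-6)) * (exp((-6) t) - 1)
       = 1/30 - 5*exp(-6*t)/6.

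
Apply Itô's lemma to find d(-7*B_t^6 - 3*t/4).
d(-7*B_t^6 - 3*t/4) = (-105*B_t^4 - 3/4) dt + (-42*B_t^5) dB_t

Itô's formula for f(t, x): d f(t, B_t) = (f_t + (1/2) f_xx) dt + f_x dB_t. Compute partials of f(t, x) = -3*t/4 - 7*x^6:
  f_t(t,x)  = -3/4
  f_x(t,x)  = -42*x^5
  f_xx(t,x) = -210*x^4
Assemble drift = f_t + (1/2) f_xx = -105*x^4 - 3/4 and diffusion = f_x = -42*x^5. Substituting x = B_t:
  d(-7*B_t^6 - 3*t/4) = (-105*B_t^4 - 3/4) dt + (-42*B_t^5) dB_t.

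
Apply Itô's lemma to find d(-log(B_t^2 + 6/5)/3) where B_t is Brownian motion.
d(-log(B_t^2 + 6/5)/3) = (5*(5*B_t^2 - 6)/(3*(5*B_t^2 + 6)^2)) dt + (-10*B_t/(15*B_t^2 + 18)) dB_t

Itô's formula for f(B_t) gives d f(B_t) = f'(B_t) dB_t + (1/2) f''(B_t) dt. Compute derivatives of f(x) = -log(x^2 + 6/5)/3:
  f'(x)  = -10*x/(15*x^2 + 18)
  f''(x) = 10*(5*x^2 - 6)/(3*(5*x^2 + 6)^2)
Substitute x = B_t and multiply the f'' term by 1/2:
  drift     = (1/2) * (10*(5*x^2 - 6)/(3*(5*x^2 + 6)^2)) evaluated at B_t = 5*(5*B_t^2 - 6)/(3*(5*B_t^2 + 6)^2)
  diffusion = (-10*x/(15*x^2 + 18)) evaluated at B_t = -10*B_t/(15*B_t^2 + 18)
Therefore d(-log(B_t^2 + 6/5)/3) = (5*(5*B_t^2 - 6)/(3*(5*B_t^2 + 6)^2)) dt + (-10*B_t/(15*B_t^2 + 18)) dB_t.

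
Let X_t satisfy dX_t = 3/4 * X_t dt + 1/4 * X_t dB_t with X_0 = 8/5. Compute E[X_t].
E[X_t] = 8*exp(3*t/4)/5

For GBM dX = mu X dt + sigma X dB with X_0 = x_0, apply Itô to Y = log X: dY = (mu - sigma^2/2) dt + sigma dB, so Y_t = log(x_0) + (mu - sigma^2/2) t + sigma B_t and hence X_t = x_0 * exp((mu - sigma^2/2) t + sigma B_t).
With mu = 3/4, sigma = 1/4, x_0 = 8/5, this gives:
  X_t = 8/5 * exp((23/32) * t + (1/4) * B_t).
Since sigma*B_t ~ Normal(0, sigma^2 t), E[exp(sigma*B_t)] = exp(sigma^2 t / 2); so E[X_t] = x_0 * exp((mu - sigma^2/2) t) * exp(sigma^2 t / 2) = x_0 * exp(mu t) = 8*exp(3*t/4)/5.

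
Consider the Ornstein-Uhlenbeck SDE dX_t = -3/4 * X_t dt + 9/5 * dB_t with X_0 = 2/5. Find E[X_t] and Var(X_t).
E[X_t] = 2*exp(-3*t/4)/5; Var(X_t) = 54/25 - 54*exp(-3*t/2)/25

The OU SDE dX = -theta X dt + sigma dB admits the integrating factor exp(theta t): d(exp(theta t) X_t) = sigma exp(theta t) dB_t. Integrating from 0 to t:
  X_t = x_0 * exp(-theta t) + sigma * int_0^t exp(-theta (t-s)) dB_s.
The Itô integral has mean 0 and (by the Itô isometry) variance sigma^2 * int_0^t exp(-2 theta (t - s)) ds = sigma^2 * (1 - exp(-2 theta t)) / (2 theta).
With theta = 3/4, sigma = 9/5, x_0 = 2/5:
  E[X_t] = 2/5 * exp(-3/4 t) = 2*exp(-3*t/4)/5
  Var(X_t) = (9/5)^2 * (1 - exp(-2*3/4 t)) / (2 * 3/4) = 54/25 - 54*exp(-3*t/2)/25.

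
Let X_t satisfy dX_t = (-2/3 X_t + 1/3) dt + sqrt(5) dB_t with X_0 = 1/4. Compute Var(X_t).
Var(X_t) = 15/4 - 15*exp(-4*t/3)/4

The variance V(t) = Var(X_t) satisfies V'(t) = 2 a V(t) + c^2 with V(0) = 0 (drift coefficient is linear in X, diffusion is constant). With a = -2/3, c = sqrt(5), the solution is
  V(t) = (c^2 / (2 a)) * (exp(2 a t) - 1)
       = (sqrt(5)^2 / (2*(-2/3))) * (exp((-4/3) t) - 1)
       = 15/4 - 15*exp(-4*t/3)/4.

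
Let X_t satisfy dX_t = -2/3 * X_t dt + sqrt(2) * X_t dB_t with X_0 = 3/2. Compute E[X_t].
E[X_t] = 3*exp(-2*t/3)/2

For GBM dX = mu X dt + sigma X dB with X_0 = x_0, apply Itô to Y = log X: dY = (mu - sigma^2/2) dt + sigma dB, so Y_t = log(x_0) + (mu - sigma^2/2) t + sigma B_t and hence X_t = x_0 * exp((mu - sigma^2/2) t + sigma B_t).
With mu = -2/3, sigma = sqrt(2), x_0 = 3/2, this gives:
  X_t = 3/2 * exp((-5/3) * t + (sqrt(2)) * B_t).
Since sigma*B_t ~ Normal(0, sigma^2 t), E[exp(sigma*B_t)] = exp(sigma^2 t / 2); so E[X_t] = x_0 * exp((mu - sigma^2/2) t) * exp(sigma^2 t / 2) = x_0 * exp(mu t) = 3*exp(-2*t/3)/2.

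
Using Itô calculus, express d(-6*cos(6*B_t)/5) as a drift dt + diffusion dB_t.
d(-6*cos(6*B_t)/5) = (108*cos(6*B_t)/5) dt + (36*sin(6*B_t)/5) dB_t

Itô's formula for f(B_t) gives d f(B_t) = f'(B_t) dB_t + (1/2) f''(B_t) dt. Compute derivatives of f(x) = -6*cos(6*x)/5:
  f'(x)  = 36*sin(6*x)/5
  f''(x) = 216*cos(6*x)/5
Substitute x = B_t and multiply the f'' term by 1/2:
  drift     = (1/2) * (216*cos(6*x)/5) evaluated at B_t = 108*cos(6*B_t)/5
  diffusion = (36*sin(6*x)/5) evaluated at B_t = 36*sin(6*B_t)/5
Therefore d(-6*cos(6*B_t)/5) = (108*cos(6*B_t)/5) dt + (36*sin(6*B_t)/5) dB_t.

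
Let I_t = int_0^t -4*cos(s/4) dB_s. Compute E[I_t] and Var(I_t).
E[I_t] = 0; Var(I_t) = 8*t + 16*sin(t/2)

The Itô integral of a deterministic integrand f(s) has mean 0 because each increment f(s) * (B_{s+ds} - B_s) has mean 0. By the Itô isometry:
  Var( int_0^t f(s) dB_s ) = E[ (int_0^t f(s) dB_s)^2 ] = int_0^t f(s)^2 ds.
Here f(s) = -4*cos(s/4), so f(s)^2 = 16*cos(s/4)^2. Integrate:
  int_0^t (16*cos(s/4)^2) ds = 8*t + 16*sin(t/2).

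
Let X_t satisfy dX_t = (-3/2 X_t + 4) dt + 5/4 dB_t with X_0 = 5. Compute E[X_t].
E[X_t] = 8/3 + 7*exp(-3*t/2)/3

Taking expectations and using E[dB_t] = 0, the mean m(t) = E[X_t] satisfies the ODE m'(t) = a m(t) + b with m(0) = x_0. With a = -3/2, b = 4, x_0 = 5, the solution is
  m(t) = x_0 * exp(a t) + (b/a) * (exp(a t) - 1)
       = 5 * exp((-3/2) t) + (4/(-3/2)) * (exp((-3/2) t) - 1)
       = 8/3 + 7*exp(-3*t/2)/3.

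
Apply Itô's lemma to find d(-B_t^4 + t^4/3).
d(-B_t^4 + t^4/3) = (-6*B_t^2 + 4*t^3/3) dt + (-4*B_t^3) dB_t

Itô's formula for f(t, x): d f(t, B_t) = (f_t + (1/2) f_xx) dt + f_x dB_t. Compute partials of f(t, x) = t^4/3 - x^4:
  f_t(t,x)  = 4*t^3/3
  f_x(t,x)  = -4*x^3
  f_xx(t,x) = -12*x^2
Assemble drift = f_t + (1/2) f_xx = 4*t^3/3 - 6*x^2 and diffusion = f_x = -4*x^3. Substituting x = B_t:
  d(-B_t^4 + t^4/3) = (-6*B_t^2 + 4*t^3/3) dt + (-4*B_t^3) dB_t.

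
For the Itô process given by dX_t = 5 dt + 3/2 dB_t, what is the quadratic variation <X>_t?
<X>_t = 9*t/4

For an Itô process dX_t = a(t) dt + b(t) dB_t, the quadratic variation is <X>_t = int_0^t b(s)^2 ds (the drift term does not contribute). Here b(s) = 3/2, so
  b(s)^2 = 9/4.
Integrating from 0 to t:
  <X>_t = int_0^t (9/4) ds = 9*t/4.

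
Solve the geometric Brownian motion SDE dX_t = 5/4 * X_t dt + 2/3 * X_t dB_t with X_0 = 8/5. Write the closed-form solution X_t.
X_t = 8/5 * exp((37/36) * t + (2/3) * B_t)

For GBM dX = mu X dt + sigma X dB with X_0 = x_0, apply Itô to Y = log X: dY = (mu - sigma^2/2) dt + sigma dB, so Y_t = log(x_0) + (mu - sigma^2/2) t + sigma B_t and hence X_t = x_0 * exp((mu - sigma^2/2) t + sigma B_t).
With mu = 5/4, sigma = 2/3, x_0 = 8/5, this gives:
  X_t = 8/5 * exp((37/36) * t + (2/3) * B_t).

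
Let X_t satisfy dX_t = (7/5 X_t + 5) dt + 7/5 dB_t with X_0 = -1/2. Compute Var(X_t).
Var(X_t) = 7*exp(14*t/5)/10 - 7/10

The variance V(t) = Var(X_t) satisfies V'(t) = 2 a V(t) + c^2 with V(0) = 0 (drift coefficient is linear in X, diffusion is constant). With a = 7/5, c = 7/5, the solution is
  V(t) = (c^2 / (2 a)) * (exp(2 a t) - 1)
       = ((7/5)^2 / (2*(7/5))) * (exp((14/5) t) - 1)
       = 7*exp(14*t/5)/10 - 7/10.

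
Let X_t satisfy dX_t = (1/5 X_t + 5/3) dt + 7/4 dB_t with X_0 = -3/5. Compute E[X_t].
E[X_t] = 116*exp(t/5)/15 - 25/3

Taking expectations and using E[dB_t] = 0, the mean m(t) = E[X_t] satisfies the ODE m'(t) = a m(t) + b with m(0) = x_0. With a = 1/5, b = 5/3, x_0 = -3/5, the solution is
  m(t) = x_0 * exp(a t) + (b/a) * (exp(a t) - 1)
       = (-3/5) * exp((1/5) t) + ((5/3)/(1/5)) * (exp((1/5) t) - 1)
       = 116*exp(t/5)/15 - 25/3.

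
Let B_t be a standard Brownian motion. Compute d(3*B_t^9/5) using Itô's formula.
d(3*B_t^9/5) = (108*B_t^7/5) dt + (27*B_t^8/5) dB_t

Itô's formula for f(B_t) gives d f(B_t) = f'(B_t) dB_t + (1/2) f''(B_t) dt. Compute derivatives of f(x) = 3*x^9/5:
  f'(x)  = 27*x^8/5
  f''(x) = 216*x^7/5
Substitute x = B_t and multiply the f'' term by 1/2:
  drift     = (1/2) * (216*x^7/5) evaluated at B_t = 108*B_t^7/5
  diffusion = (27*x^8/5) evaluated at B_t = 27*B_t^8/5
Therefore d(3*B_t^9/5) = (108*B_t^7/5) dt + (27*B_t^8/5) dB_t.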